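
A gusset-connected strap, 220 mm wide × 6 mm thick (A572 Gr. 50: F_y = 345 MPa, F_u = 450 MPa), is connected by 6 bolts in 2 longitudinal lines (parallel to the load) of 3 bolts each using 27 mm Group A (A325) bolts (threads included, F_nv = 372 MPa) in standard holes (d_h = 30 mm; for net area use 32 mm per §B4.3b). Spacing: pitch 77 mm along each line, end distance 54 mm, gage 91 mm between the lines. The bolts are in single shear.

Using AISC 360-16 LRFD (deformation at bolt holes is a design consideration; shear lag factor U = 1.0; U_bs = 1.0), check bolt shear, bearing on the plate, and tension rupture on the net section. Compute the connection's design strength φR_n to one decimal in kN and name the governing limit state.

Bolt shear: A_b = π(27)²/4 = 572.56 mm². φR_n = 0.75 × 372 × 572.56 × 6 × 1 = 958.5 kN.
Bearing (6 mm plate, F_u = 450 MPa): end bolts L_c = 54 − 30/2 = 39, R_n = min(1.2×39×6×450, 2.4×27×6×450) = 126.36 kN/bolt; interior L_c = 77 − 30 = 47, R_n = 152.28 kN/bolt. φR_n = 0.75 × (2×126.36 + 4×152.28) = 646.4 kN.
Tension rupture (net): A_n = (220 − 2×32)×6 = 936 mm² (U = 1.0, A_e = A_n). φR_n = 0.75 × 450 × 936 = 315.9 kN.
Governing: min(958.5, 646.4, 315.9) = 315.9 kN → net-section rupture.

315.9 kN (net-section rupture governs)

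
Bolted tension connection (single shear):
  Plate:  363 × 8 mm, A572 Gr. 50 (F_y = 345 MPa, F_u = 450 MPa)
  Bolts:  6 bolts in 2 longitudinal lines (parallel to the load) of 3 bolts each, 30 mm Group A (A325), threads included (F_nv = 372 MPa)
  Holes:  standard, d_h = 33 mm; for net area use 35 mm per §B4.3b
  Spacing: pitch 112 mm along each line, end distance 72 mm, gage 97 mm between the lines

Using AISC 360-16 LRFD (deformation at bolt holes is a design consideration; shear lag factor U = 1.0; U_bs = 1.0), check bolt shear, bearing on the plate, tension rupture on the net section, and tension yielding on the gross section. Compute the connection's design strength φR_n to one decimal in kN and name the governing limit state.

Bolt shear: A_b = π(30)²/4 = 706.86 mm². φR_n = 0.75 × 372 × 706.86 × 6 × 1 = 1183.3 kN.
Bearing (8 mm plate, F_u = 450 MPa): end bolts L_c = 72 − 33/2 = 55.5, R_n = min(1.2×55.5×8×450, 2.4×30×8×450) = 239.76 kN/bolt; interior L_c = 112 − 33 = 79, R_n = 259.2 kN/bolt. φR_n = 0.75 × (2×239.76 + 4×259.2) = 1137.2 kN.
Tension rupture (net): A_n = (363 − 2×35)×8 = 2344 mm² (U = 1.0, A_e = A_n). φR_n = 0.75 × 450 × 2344 = 791.1 kN.
Tension yield (gross): A_g = 363×8 = 2904 mm². φR_n = 0.90 × 345 × 2904 = 901.7 kN.
Governing: min(1183.3, 1137.2, 791.1, 901.7) = 791.1 kN → net-section rupture.

791.1 kN (net-section rupture governs)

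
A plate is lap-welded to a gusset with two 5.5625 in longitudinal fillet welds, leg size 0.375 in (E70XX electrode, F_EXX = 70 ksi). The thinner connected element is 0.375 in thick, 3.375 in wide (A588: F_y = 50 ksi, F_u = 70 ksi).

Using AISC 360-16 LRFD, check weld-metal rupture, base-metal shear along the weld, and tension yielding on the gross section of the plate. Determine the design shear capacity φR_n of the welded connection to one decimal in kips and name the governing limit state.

57.0 kips (gross-section yield governs)

Weld metal: throat = 0.707×0.375 = 0.26513 in, L = 2×5.5625 = 11.125 in. φR_n = 0.75 × 0.6 × 70 × 0.26513 × 11.125 = 92.9 kips.
Base metal shear (0.375 in plate): yield φR_n = 1.0×0.6×50×0.375×11.125 = 125.2 kips; rupture φR_n = 0.75×0.6×70×0.375×11.125 = 131.4 kips; take 125.2 kips (yield).
Tension yield (gross): A_g = 3.375×0.375 = 1.2656 in². φR_n = 0.90 × 50 × 1.2656 = 57.0 kips.
Governing: min(92.9, 125.2, 57.0) = 57.0 kips → gross-section yield.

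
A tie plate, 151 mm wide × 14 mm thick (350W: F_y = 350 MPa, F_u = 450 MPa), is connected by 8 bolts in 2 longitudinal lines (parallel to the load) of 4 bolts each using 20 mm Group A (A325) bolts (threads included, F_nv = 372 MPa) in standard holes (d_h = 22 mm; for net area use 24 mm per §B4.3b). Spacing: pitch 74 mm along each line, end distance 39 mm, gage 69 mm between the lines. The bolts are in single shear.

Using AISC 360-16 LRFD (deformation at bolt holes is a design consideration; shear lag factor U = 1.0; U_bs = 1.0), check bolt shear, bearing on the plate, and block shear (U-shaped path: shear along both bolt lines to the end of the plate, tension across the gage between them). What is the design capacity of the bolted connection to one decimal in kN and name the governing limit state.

701.2 kN (bolt shear governs)

Bolt shear: A_b = π(20)²/4 = 314.16 mm². φR_n = 0.75 × 372 × 314.16 × 8 × 1 = 701.2 kN.
Bearing (14 mm plate, F_u = 450 MPa): end bolts L_c = 39 − 22/2 = 28, R_n = min(1.2×28×14×450, 2.4×20×14×450) = 211.68 kN/bolt; interior L_c = 74 − 22 = 52, R_n = 302.4 kN/bolt. φR_n = 0.75 × (2×211.68 + 6×302.4) = 1678.3 kN.
Block shear: shear path 2×[39+3×74] = 2×261 mm, A_gv = 7308, A_nv = 2×(261 − 3.5×24)×14 = 4956 mm²; tension across gage: (69 − 1×24)×14 = 630 mm². R_n = min(0.6×450×4956, 0.6×350×7308) + 1.0×450×630 = min(1338.1, 1534.7) + 283.5 = 1621.6 kN. φR_n = 0.75 × 1621.6 = 1216.2 kN.
Governing: min(701.2, 1678.3, 1216.2) = 701.2 kN → bolt shear.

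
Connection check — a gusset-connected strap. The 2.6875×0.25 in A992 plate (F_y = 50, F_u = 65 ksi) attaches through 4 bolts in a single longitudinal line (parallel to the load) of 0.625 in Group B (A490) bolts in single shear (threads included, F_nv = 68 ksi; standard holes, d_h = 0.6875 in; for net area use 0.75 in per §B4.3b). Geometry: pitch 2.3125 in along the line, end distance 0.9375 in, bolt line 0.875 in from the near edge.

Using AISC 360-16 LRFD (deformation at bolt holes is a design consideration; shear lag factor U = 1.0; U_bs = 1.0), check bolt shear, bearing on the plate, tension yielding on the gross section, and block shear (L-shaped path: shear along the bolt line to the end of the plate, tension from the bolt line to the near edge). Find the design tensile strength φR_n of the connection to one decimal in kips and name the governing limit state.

30.2 kips (gross-section yield governs)

Bolt shear: A_b = π(0.625)²/4 = 0.3068 in². φR_n = 0.75 × 68 × 0.3068 × 4 × 1 = 62.6 kips.
Bearing (0.25 in plate, F_u = 65 ksi): end bolts L_c = 0.9375 − 0.6875/2 = 0.59375, R_n = min(1.2×0.59375×0.25×65, 2.4×0.625×0.25×65) = 11.578 kips/bolt; interior L_c = 2.3125 − 0.6875 = 1.625, R_n = 24.375 kips/bolt. φR_n = 0.75 × (1×11.578 + 3×24.375) = 63.5 kips.
Tension yield (gross): A_g = 2.6875×0.25 = 0.67188 in². φR_n = 0.90 × 50 × 0.67188 = 30.2 kips.
Block shear: shear path 1×[0.9375+3×2.3125] = 1×7.875 in, A_gv = 1.9688, A_nv = 1×(7.875 − 3.5×0.75)×0.25 = 1.3125 in²; tension to near edge: (0.875 − 0.5×0.75)×0.25 = 0.125 in². R_n = min(0.6×65×1.3125, 0.6×50×1.9688) + 1.0×65×0.125 = min(51.188, 59.064) + 8.125 = 59.313 kips. φR_n = 0.75 × 59.313 = 44.5 kips.
Governing: min(62.6, 63.5, 30.2, 44.5) = 30.2 kips → gross-section yield.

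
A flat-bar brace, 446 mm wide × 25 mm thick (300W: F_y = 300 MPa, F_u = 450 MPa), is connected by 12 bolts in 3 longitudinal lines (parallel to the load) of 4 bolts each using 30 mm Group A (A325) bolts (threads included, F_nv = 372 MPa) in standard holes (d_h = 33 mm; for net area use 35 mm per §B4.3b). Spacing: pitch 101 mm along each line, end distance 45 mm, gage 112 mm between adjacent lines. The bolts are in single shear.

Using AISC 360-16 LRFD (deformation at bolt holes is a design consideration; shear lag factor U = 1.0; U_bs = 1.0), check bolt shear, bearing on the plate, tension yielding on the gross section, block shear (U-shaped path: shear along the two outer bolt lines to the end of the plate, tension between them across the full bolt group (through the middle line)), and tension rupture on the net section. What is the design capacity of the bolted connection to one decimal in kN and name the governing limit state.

2366.6 kN (bolt shear governs)

Bolt shear: A_b = π(30)²/4 = 706.86 mm². φR_n = 0.75 × 372 × 706.86 × 12 × 1 = 2366.6 kN.
Bearing (25 mm plate, F_u = 450 MPa): end bolts L_c = 45 − 33/2 = 28.5, R_n = min(1.2×28.5×25×450, 2.4×30×25×450) = 384.75 kN/bolt; interior L_c = 101 − 33 = 68, R_n = 810 kN/bolt. φR_n = 0.75 × (3×384.75 + 9×810) = 6333.2 kN.
Tension yield (gross): A_g = 446×25 = 11150 mm². φR_n = 0.90 × 300 × 11150 = 3010.5 kN.
Block shear: shear path 2×[45+3×101] = 2×348 mm, A_gv = 17400, A_nv = 2×(348 − 3.5×35)×25 = 11275 mm²; tension across gage: (224 − 2×35)×25 = 3850 mm². R_n = min(0.6×450×11275, 0.6×300×17400) + 1.0×450×3850 = min(3044.3, 3132) + 1732.5 = 4776.8 kN. φR_n = 0.75 × 4776.8 = 3582.6 kN.
Tension rupture (net): A_n = (446 − 3×35)×25 = 8525 mm² (U = 1.0, A_e = A_n). φR_n = 0.75 × 450 × 8525 = 2877.2 kN.
Governing: min(2366.6, 6333.2, 3010.5, 3582.6, 2877.2) = 2366.6 kN → bolt shear.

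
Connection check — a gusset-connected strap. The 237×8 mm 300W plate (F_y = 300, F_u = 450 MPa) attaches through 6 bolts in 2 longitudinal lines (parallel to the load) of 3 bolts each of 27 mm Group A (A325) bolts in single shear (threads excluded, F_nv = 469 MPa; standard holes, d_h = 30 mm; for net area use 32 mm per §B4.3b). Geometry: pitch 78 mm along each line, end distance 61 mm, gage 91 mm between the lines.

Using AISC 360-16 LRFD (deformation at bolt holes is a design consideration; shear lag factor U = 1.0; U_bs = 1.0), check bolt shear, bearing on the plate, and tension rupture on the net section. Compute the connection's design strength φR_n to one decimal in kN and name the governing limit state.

Bolt shear: A_b = π(27)²/4 = 572.56 mm². φR_n = 0.75 × 469 × 572.56 × 6 × 1 = 1208.4 kN.
Bearing (8 mm plate, F_u = 450 MPa): end bolts L_c = 61 − 30/2 = 46, R_n = min(1.2×46×8×450, 2.4×27×8×450) = 198.72 kN/bolt; interior L_c = 78 − 30 = 48, R_n = 207.36 kN/bolt. φR_n = 0.75 × (2×198.72 + 4×207.36) = 920.2 kN.
Tension rupture (net): A_n = (237 − 2×32)×8 = 1384 mm² (U = 1.0, A_e = A_n). φR_n = 0.75 × 450 × 1384 = 467.1 kN.
Governing: min(1208.4, 920.2, 467.1) = 467.1 kN → net-section rupture.

467.1 kN (net-section rupture governs)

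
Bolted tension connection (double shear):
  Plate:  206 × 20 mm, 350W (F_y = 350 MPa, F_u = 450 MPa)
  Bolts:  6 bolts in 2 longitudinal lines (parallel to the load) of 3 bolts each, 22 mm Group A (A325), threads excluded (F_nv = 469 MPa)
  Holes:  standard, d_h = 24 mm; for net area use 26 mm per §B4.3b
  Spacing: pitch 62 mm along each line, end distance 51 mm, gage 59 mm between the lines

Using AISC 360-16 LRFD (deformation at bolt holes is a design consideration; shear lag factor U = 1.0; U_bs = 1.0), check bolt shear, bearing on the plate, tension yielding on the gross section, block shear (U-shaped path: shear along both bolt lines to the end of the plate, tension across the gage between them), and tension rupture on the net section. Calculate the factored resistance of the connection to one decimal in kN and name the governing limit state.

1039.5 kN (net-section rupture governs)

Bolt shear: A_b = π(22)²/4 = 380.13 mm². φR_n = 0.75 × 469 × 380.13 × 6 × 2 = 1604.5 kN.
Bearing (20 mm plate, F_u = 450 MPa): end bolts L_c = 51 − 24/2 = 39, R_n = min(1.2×39×20×450, 2.4×22×20×450) = 421.2 kN/bolt; interior L_c = 62 − 24 = 38, R_n = 410.4 kN/bolt. φR_n = 0.75 × (2×421.2 + 4×410.4) = 1863.0 kN.
Tension yield (gross): A_g = 206×20 = 4120 mm². φR_n = 0.90 × 350 × 4120 = 1297.8 kN.
Block shear: shear path 2×[51+2×62] = 2×175 mm, A_gv = 7000, A_nv = 2×(175 − 2.5×26)×20 = 4400 mm²; tension across gage: (59 − 1×26)×20 = 660 mm². R_n = min(0.6×450×4400, 0.6×350×7000) + 1.0×450×660 = min(1188, 1470) + 297 = 1485 kN. φR_n = 0.75 × 1485 = 1113.8 kN.
Tension rupture (net): A_n = (206 − 2×26)×20 = 3080 mm² (U = 1.0, A_e = A_n). φR_n = 0.75 × 450 × 3080 = 1039.5 kN.
Governing: min(1604.5, 1863.0, 1297.8, 1113.8, 1039.5) = 1039.5 kN → net-section rupture.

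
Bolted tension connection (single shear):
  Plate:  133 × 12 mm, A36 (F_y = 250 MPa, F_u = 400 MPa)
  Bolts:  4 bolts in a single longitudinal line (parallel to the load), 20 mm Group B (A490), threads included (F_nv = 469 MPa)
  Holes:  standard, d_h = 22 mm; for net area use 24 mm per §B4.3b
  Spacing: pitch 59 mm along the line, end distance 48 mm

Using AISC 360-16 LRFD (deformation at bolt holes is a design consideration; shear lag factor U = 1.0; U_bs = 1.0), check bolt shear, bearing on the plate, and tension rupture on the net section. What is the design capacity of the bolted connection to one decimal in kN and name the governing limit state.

Bolt shear: A_b = π(20)²/4 = 314.16 mm². φR_n = 0.75 × 469 × 314.16 × 4 × 1 = 442.0 kN.
Bearing (12 mm plate, F_u = 400 MPa): end bolts L_c = 48 − 22/2 = 37, R_n = min(1.2×37×12×400, 2.4×20×12×400) = 213.12 kN/bolt; interior L_c = 59 − 22 = 37, R_n = 213.12 kN/bolt. φR_n = 0.75 × (1×213.12 + 3×213.12) = 639.4 kN.
Tension rupture (net): A_n = (133 − 1×24)×12 = 1308 mm² (U = 1.0, A_e = A_n). φR_n = 0.75 × 400 × 1308 = 392.4 kN.
Governing: min(442.0, 639.4, 392.4) = 392.4 kN → net-section rupture.

392.4 kN (net-section rupture governs)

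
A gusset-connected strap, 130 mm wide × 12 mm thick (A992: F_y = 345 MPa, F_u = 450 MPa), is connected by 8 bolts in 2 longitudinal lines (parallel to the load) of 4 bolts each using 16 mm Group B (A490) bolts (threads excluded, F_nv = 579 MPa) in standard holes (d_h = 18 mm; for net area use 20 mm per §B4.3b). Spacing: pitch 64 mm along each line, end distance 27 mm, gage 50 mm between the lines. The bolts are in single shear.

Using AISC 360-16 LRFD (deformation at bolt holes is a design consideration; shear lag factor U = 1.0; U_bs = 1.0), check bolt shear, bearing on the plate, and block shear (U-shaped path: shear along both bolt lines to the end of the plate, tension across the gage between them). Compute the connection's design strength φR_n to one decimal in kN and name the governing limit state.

Bolt shear: A_b = π(16)²/4 = 201.06 mm². φR_n = 0.75 × 579 × 201.06 × 8 × 1 = 698.5 kN.
Bearing (12 mm plate, F_u = 450 MPa): end bolts L_c = 27 − 18/2 = 18, R_n = min(1.2×18×12×450, 2.4×16×12×450) = 116.64 kN/bolt; interior L_c = 64 − 18 = 46, R_n = 207.36 kN/bolt. φR_n = 0.75 × (2×116.64 + 6×207.36) = 1108.1 kN.
Block shear: shear path 2×[27+3×64] = 2×219 mm, A_gv = 5256, A_nv = 2×(219 − 3.5×20)×12 = 3576 mm²; tension across gage: (50 − 1×20)×12 = 360 mm². R_n = min(0.6×450×3576, 0.6×345×5256) + 1.0×450×360 = min(965.52, 1088) + 162 = 1127.5 kN. φR_n = 0.75 × 1127.5 = 845.6 kN.
Governing: min(698.5, 1108.1, 845.6) = 698.5 kN → bolt shear.

698.5 kN (bolt shear governs)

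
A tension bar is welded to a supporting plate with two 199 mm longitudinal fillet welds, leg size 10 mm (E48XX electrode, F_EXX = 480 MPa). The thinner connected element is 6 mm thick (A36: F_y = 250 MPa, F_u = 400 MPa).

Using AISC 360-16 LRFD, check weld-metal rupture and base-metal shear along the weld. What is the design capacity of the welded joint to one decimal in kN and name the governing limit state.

Weld metal: throat = 0.707×10 = 7.07 mm, L = 2×199 = 398 mm. φR_n = 0.75 × 0.6 × 480 × 7.07 × 398 = 607.8 kN.
Base metal shear (6 mm plate): yield φR_n = 1.0×0.6×250×6×398 = 358.2 kN; rupture φR_n = 0.75×0.6×400×6×398 = 429.8 kN; take 358.2 kN (yield).
Governing: min(607.8, 358.2) = 358.2 kN → base-metal shear.

358.2 kN (base-metal shear governs)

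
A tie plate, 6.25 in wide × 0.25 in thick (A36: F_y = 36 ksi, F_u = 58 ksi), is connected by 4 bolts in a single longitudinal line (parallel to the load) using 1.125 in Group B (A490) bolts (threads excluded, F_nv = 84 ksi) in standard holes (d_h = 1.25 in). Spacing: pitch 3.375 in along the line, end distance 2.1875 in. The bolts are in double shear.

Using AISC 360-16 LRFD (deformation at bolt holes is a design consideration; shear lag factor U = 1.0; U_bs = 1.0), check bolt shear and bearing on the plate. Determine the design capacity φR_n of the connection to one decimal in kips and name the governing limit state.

103.6 kips (bearing governs)

Bolt shear: A_b = π(1.125)²/4 = 0.99402 in². φR_n = 0.75 × 84 × 0.99402 × 4 × 2 = 501.0 kips.
Bearing (0.25 in plate, F_u = 58 ksi): end bolts L_c = 2.1875 − 1.25/2 = 1.5625, R_n = min(1.2×1.5625×0.25×58, 2.4×1.125×0.25×58) = 27.188 kips/bolt; interior L_c = 3.375 − 1.25 = 2.125, R_n = 36.975 kips/bolt. φR_n = 0.75 × (1×27.188 + 3×36.975) = 103.6 kips.
Governing: min(501.0, 103.6) = 103.6 kips → bearing.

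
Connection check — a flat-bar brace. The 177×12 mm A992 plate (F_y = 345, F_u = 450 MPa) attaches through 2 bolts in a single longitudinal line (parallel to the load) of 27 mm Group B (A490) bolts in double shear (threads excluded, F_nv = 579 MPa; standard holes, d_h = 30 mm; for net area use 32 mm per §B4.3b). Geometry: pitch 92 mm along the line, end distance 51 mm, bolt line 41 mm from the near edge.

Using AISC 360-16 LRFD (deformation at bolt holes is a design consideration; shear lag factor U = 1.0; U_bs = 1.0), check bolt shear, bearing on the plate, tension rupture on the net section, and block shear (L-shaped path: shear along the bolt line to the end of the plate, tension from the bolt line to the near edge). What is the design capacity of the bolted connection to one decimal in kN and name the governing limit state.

Bolt shear: A_b = π(27)²/4 = 572.56 mm². φR_n = 0.75 × 579 × 572.56 × 2 × 2 = 994.5 kN.
Bearing (12 mm plate, F_u = 450 MPa): end bolts L_c = 51 − 30/2 = 36, R_n = min(1.2×36×12×450, 2.4×27×12×450) = 233.28 kN/bolt; interior L_c = 92 − 30 = 62, R_n = 349.92 kN/bolt. φR_n = 0.75 × (1×233.28 + 1×349.92) = 437.4 kN.
Tension rupture (net): A_n = (177 − 1×32)×12 = 1740 mm² (U = 1.0, A_e = A_n). φR_n = 0.75 × 450 × 1740 = 587.3 kN.
Block shear: shear path 1×[51+1×92] = 1×143 mm, A_gv = 1716, A_nv = 1×(143 − 1.5×32)×12 = 1140 mm²; tension to near edge: (41 − 0.5×32)×12 = 300 mm². R_n = min(0.6×450×1140, 0.6×345×1716) + 1.0×450×300 = min(307.8, 355.21) + 135 = 442.8 kN. φR_n = 0.75 × 442.8 = 332.1 kN.
Governing: min(994.5, 437.4, 587.3, 332.1) = 332.1 kN → block shear.

332.1 kN (block shear governs)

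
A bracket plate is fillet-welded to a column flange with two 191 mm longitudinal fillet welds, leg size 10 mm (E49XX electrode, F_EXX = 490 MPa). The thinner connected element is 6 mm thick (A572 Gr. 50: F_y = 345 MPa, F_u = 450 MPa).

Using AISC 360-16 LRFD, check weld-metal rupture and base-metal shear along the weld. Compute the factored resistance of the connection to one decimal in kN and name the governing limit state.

Weld metal: throat = 0.707×10 = 7.07 mm, L = 2×191 = 382 mm. φR_n = 0.75 × 0.6 × 490 × 7.07 × 382 = 595.5 kN.
Base metal shear (6 mm plate): yield φR_n = 1.0×0.6×345×6×382 = 474.4 kN; rupture φR_n = 0.75×0.6×450×6×382 = 464.1 kN; take 464.1 kN (rupture).
Governing: min(595.5, 464.1) = 464.1 kN → base-metal shear.

464.1 kN (base-metal shear governs)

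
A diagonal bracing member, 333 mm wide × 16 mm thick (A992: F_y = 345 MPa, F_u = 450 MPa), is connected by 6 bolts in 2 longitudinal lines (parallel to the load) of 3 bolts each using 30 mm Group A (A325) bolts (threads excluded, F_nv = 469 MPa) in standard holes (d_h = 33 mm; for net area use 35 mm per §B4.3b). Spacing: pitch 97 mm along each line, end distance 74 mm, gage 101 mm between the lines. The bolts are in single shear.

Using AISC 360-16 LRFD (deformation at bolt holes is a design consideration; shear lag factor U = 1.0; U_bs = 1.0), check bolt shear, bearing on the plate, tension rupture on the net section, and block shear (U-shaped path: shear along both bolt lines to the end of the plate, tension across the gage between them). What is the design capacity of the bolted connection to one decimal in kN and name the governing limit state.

Bolt shear: A_b = π(30)²/4 = 706.86 mm². φR_n = 0.75 × 469 × 706.86 × 6 × 1 = 1491.8 kN.
Bearing (16 mm plate, F_u = 450 MPa): end bolts L_c = 74 − 33/2 = 57.5, R_n = min(1.2×57.5×16×450, 2.4×30×16×450) = 496.8 kN/bolt; interior L_c = 97 − 33 = 64, R_n = 518.4 kN/bolt. φR_n = 0.75 × (2×496.8 + 4×518.4) = 2300.4 kN.
Tension rupture (net): A_n = (333 − 2×35)×16 = 4208 mm² (U = 1.0, A_e = A_n). φR_n = 0.75 × 450 × 4208 = 1420.2 kN.
Block shear: shear path 2×[74+2×97] = 2×268 mm, A_gv = 8576, A_nv = 2×(268 − 2.5×35)×16 = 5776 mm²; tension across gage: (101 − 1×35)×16 = 1056 mm². R_n = min(0.6×450×5776, 0.6×345×8576) + 1.0×450×1056 = min(1559.5, 1775.2) + 475.2 = 2034.7 kN. φR_n = 0.75 × 2034.7 = 1526.0 kN.
Governing: min(1491.8, 2300.4, 1420.2, 1526.0) = 1420.2 kN → net-section rupture.

1420.2 kN (net-section rupture governs)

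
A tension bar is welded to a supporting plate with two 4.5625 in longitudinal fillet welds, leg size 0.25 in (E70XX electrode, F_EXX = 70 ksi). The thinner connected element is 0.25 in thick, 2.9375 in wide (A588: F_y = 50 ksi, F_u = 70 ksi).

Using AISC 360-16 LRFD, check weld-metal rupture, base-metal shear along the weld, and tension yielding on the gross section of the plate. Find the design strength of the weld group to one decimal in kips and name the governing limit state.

33.0 kips (gross-section yield governs)

Weld metal: throat = 0.707×0.25 = 0.17675 in, L = 2×4.5625 = 9.125 in. φR_n = 0.75 × 0.6 × 70 × 0.17675 × 9.125 = 50.8 kips.
Base metal shear (0.25 in plate): yield φR_n = 1.0×0.6×50×0.25×9.125 = 68.4 kips; rupture φR_n = 0.75×0.6×70×0.25×9.125 = 71.9 kips; take 68.4 kips (yield).
Tension yield (gross): A_g = 2.9375×0.25 = 0.73438 in². φR_n = 0.90 × 50 × 0.73438 = 33.0 kips.
Governing: min(50.8, 68.4, 33.0) = 33.0 kips → gross-section yield.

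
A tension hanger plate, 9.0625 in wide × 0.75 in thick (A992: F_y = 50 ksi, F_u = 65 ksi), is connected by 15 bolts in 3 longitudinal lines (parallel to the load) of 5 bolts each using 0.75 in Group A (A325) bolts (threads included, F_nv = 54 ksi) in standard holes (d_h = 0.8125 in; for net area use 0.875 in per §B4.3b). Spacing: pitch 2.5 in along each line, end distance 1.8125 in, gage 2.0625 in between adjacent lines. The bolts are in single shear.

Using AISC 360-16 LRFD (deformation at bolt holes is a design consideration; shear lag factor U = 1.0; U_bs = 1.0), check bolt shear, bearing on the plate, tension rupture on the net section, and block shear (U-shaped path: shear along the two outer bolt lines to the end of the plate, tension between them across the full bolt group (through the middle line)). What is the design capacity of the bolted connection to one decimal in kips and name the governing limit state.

Bolt shear: A_b = π(0.75)²/4 = 0.44179 in². φR_n = 0.75 × 54 × 0.44179 × 15 × 1 = 268.4 kips.
Bearing (0.75 in plate, F_u = 65 ksi): end bolts L_c = 1.8125 − 0.8125/2 = 1.40625, R_n = min(1.2×1.40625×0.75×65, 2.4×0.75×0.75×65) = 82.266 kips/bolt; interior L_c = 2.5 − 0.8125 = 1.6875, R_n = 87.75 kips/bolt. φR_n = 0.75 × (3×82.266 + 12×87.75) = 974.8 kips.
Tension rupture (net): A_n = (9.0625 − 3×0.875)×0.75 = 4.8281 in² (U = 1.0, A_e = A_n). φR_n = 0.75 × 65 × 4.8281 = 235.4 kips.
Block shear: shear path 2×[1.8125+4×2.5] = 2×11.8125 in, A_gv = 17.719, A_nv = 2×(11.8125 − 4.5×0.875)×0.75 = 11.813 in²; tension across gage: (4.125 − 2×0.875)×0.75 = 1.7813 in². R_n = min(0.6×65×11.813, 0.6×50×17.719) + 1.0×65×1.7813 = min(460.71, 531.57) + 115.78 = 576.49 kips. φR_n = 0.75 × 576.49 = 432.4 kips.
Governing: min(268.4, 974.8, 235.4, 432.4) = 235.4 kips → net-section rupture.

235.4 kips (net-section rupture governs)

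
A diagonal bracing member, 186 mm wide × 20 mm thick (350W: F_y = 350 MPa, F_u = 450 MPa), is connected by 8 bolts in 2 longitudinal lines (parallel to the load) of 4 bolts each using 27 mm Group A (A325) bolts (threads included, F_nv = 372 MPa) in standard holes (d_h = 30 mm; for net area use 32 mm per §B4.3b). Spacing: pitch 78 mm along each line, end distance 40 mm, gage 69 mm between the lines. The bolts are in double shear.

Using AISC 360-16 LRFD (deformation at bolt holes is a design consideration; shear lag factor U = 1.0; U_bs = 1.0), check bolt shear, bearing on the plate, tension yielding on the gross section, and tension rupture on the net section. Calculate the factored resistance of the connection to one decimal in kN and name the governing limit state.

Bolt shear: A_b = π(27)²/4 = 572.56 mm². φR_n = 0.75 × 372 × 572.56 × 8 × 2 = 2555.9 kN.
Bearing (20 mm plate, F_u = 450 MPa): end bolts L_c = 40 − 30/2 = 25, R_n = min(1.2×25×20×450, 2.4×27×20×450) = 270 kN/bolt; interior L_c = 78 − 30 = 48, R_n = 518.4 kN/bolt. φR_n = 0.75 × (2×270 + 6×518.4) = 2737.8 kN.
Tension yield (gross): A_g = 186×20 = 3720 mm². φR_n = 0.90 × 350 × 3720 = 1171.8 kN.
Tension rupture (net): A_n = (186 − 2×32)×20 = 2440 mm² (U = 1.0, A_e = A_n). φR_n = 0.75 × 450 × 2440 = 823.5 kN.
Governing: min(2555.9, 2737.8, 1171.8, 823.5) = 823.5 kN → net-section rupture.

823.5 kN (net-section rupture governs)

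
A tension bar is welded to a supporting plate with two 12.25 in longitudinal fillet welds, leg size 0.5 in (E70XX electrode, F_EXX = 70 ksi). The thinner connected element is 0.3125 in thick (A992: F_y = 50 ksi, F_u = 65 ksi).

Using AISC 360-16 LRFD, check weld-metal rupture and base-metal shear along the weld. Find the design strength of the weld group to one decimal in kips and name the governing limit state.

223.9 kips (base-metal shear governs)

Weld metal: throat = 0.707×0.5 = 0.3535 in, L = 2×12.25 = 24.5 in. φR_n = 0.75 × 0.6 × 70 × 0.3535 × 24.5 = 272.8 kips.
Base metal shear (0.3125 in plate): yield φR_n = 1.0×0.6×50×0.3125×24.5 = 229.7 kips; rupture φR_n = 0.75×0.6×65×0.3125×24.5 = 223.9 kips; take 223.9 kips (rupture).
Governing: min(272.8, 223.9) = 223.9 kips → base-metal shear.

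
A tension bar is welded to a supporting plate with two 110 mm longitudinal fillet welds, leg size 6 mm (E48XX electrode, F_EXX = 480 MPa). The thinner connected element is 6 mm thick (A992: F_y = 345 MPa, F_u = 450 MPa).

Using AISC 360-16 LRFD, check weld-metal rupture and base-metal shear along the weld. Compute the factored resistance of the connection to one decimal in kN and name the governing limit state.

Weld metal: throat = 0.707×6 = 4.242 mm, L = 2×110 = 220 mm. φR_n = 0.75 × 0.6 × 480 × 4.242 × 220 = 201.6 kN.
Base metal shear (6 mm plate): yield φR_n = 1.0×0.6×345×6×220 = 273.2 kN; rupture φR_n = 0.75×0.6×450×6×220 = 267.3 kN; take 267.3 kN (rupture).
Governing: min(201.6, 267.3) = 201.6 kN → weld metal.

201.6 kN (weld metal governs)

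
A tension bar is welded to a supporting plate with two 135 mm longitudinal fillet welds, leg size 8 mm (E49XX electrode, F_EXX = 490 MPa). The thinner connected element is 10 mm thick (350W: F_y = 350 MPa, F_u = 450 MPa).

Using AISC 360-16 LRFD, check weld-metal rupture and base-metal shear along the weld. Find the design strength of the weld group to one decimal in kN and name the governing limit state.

336.7 kN (weld metal governs)

Weld metal: throat = 0.707×8 = 5.656 mm, L = 2×135 = 270 mm. φR_n = 0.75 × 0.6 × 490 × 5.656 × 270 = 336.7 kN.
Base metal shear (10 mm plate): yield φR_n = 1.0×0.6×350×10×270 = 567.0 kN; rupture φR_n = 0.75×0.6×450×10×270 = 546.8 kN; take 546.8 kN (rupture).
Governing: min(336.7, 546.8) = 336.7 kN → weld metal.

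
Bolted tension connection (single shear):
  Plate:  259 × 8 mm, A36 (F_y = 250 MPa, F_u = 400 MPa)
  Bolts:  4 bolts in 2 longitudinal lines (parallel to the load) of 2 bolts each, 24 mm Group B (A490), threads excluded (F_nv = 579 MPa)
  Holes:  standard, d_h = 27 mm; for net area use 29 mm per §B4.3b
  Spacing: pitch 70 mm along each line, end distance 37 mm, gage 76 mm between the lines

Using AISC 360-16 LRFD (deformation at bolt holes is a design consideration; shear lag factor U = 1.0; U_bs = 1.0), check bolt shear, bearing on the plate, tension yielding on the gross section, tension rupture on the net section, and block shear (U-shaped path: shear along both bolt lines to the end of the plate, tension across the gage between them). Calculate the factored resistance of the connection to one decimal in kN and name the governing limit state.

295.7 kN (block shear governs)

Bolt shear: A_b = π(24)²/4 = 452.39 mm². φR_n = 0.75 × 579 × 452.39 × 4 × 1 = 785.8 kN.
Bearing (8 mm plate, F_u = 400 MPa): end bolts L_c = 37 − 27/2 = 23.5, R_n = min(1.2×23.5×8×400, 2.4×24×8×400) = 90.24 kN/bolt; interior L_c = 70 − 27 = 43, R_n = 165.12 kN/bolt. φR_n = 0.75 × (2×90.24 + 2×165.12) = 383.0 kN.
Tension yield (gross): A_g = 259×8 = 2072 mm². φR_n = 0.90 × 250 × 2072 = 466.2 kN.
Tension rupture (net): A_n = (259 − 2×29)×8 = 1608 mm² (U = 1.0, A_e = A_n). φR_n = 0.75 × 400 × 1608 = 482.4 kN.
Block shear: shear path 2×[37+1×70] = 2×107 mm, A_gv = 1712, A_nv = 2×(107 − 1.5×29)×8 = 1016 mm²; tension across gage: (76 − 1×29)×8 = 376 mm². R_n = min(0.6×400×1016, 0.6×250×1712) + 1.0×400×376 = min(243.84, 256.8) + 150.4 = 394.24 kN. φR_n = 0.75 × 394.24 = 295.7 kN.
Governing: min(785.8, 383.0, 466.2, 482.4, 295.7) = 295.7 kN → block shear.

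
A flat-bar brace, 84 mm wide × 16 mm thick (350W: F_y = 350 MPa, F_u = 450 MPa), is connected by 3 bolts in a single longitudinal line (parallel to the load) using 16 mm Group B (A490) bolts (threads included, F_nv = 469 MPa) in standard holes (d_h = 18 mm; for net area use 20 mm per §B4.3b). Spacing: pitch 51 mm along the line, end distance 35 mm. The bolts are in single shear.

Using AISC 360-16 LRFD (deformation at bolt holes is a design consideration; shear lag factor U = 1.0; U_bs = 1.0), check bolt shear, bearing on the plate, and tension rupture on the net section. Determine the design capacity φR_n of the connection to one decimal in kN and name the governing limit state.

Bolt shear: A_b = π(16)²/4 = 201.06 mm². φR_n = 0.75 × 469 × 201.06 × 3 × 1 = 212.2 kN.
Bearing (16 mm plate, F_u = 450 MPa): end bolts L_c = 35 − 18/2 = 26, R_n = min(1.2×26×16×450, 2.4×16×16×450) = 224.64 kN/bolt; interior L_c = 51 − 18 = 33, R_n = 276.48 kN/bolt. φR_n = 0.75 × (1×224.64 + 2×276.48) = 583.2 kN.
Tension rupture (net): A_n = (84 − 1×20)×16 = 1024 mm² (U = 1.0, A_e = A_n). φR_n = 0.75 × 450 × 1024 = 345.6 kN.
Governing: min(212.2, 583.2, 345.6) = 212.2 kN → bolt shear.

212.2 kN (bolt shear governs)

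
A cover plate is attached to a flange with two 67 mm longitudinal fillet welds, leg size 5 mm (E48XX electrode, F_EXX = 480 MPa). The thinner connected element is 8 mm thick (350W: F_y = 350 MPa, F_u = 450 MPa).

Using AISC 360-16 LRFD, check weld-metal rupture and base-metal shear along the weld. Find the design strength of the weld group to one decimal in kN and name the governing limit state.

102.3 kN (weld metal governs)

Weld metal: throat = 0.707×5 = 3.535 mm, L = 2×67 = 134 mm. φR_n = 0.75 × 0.6 × 480 × 3.535 × 134 = 102.3 kN.
Base metal shear (8 mm plate): yield φR_n = 1.0×0.6×350×8×134 = 225.1 kN; rupture φR_n = 0.75×0.6×450×8×134 = 217.1 kN; take 217.1 kN (rupture).
Governing: min(102.3, 217.1) = 102.3 kN → weld metal.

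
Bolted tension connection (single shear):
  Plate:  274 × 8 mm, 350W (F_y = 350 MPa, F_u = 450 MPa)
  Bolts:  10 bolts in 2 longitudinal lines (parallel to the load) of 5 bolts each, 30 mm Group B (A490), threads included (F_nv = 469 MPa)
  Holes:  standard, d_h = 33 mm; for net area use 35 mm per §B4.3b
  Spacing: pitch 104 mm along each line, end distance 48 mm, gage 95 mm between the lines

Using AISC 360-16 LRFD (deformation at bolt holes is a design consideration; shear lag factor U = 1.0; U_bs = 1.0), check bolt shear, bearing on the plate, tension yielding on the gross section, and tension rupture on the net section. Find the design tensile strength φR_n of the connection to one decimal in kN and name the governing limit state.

550.8 kN (net-section rupture governs)

Bolt shear: A_b = π(30)²/4 = 706.86 mm². φR_n = 0.75 × 469 × 706.86 × 10 × 1 = 2486.4 kN.
Bearing (8 mm plate, F_u = 450 MPa): end bolts L_c = 48 − 33/2 = 31.5, R_n = min(1.2×31.5×8×450, 2.4×30×8×450) = 136.08 kN/bolt; interior L_c = 104 − 33 = 71, R_n = 259.2 kN/bolt. φR_n = 0.75 × (2×136.08 + 8×259.2) = 1759.3 kN.
Tension yield (gross): A_g = 274×8 = 2192 mm². φR_n = 0.90 × 350 × 2192 = 690.5 kN.
Tension rupture (net): A_n = (274 − 2×35)×8 = 1632 mm² (U = 1.0, A_e = A_n). φR_n = 0.75 × 450 × 1632 = 550.8 kN.
Governing: min(2486.4, 1759.3, 690.5, 550.8) = 550.8 kN → net-section rupture.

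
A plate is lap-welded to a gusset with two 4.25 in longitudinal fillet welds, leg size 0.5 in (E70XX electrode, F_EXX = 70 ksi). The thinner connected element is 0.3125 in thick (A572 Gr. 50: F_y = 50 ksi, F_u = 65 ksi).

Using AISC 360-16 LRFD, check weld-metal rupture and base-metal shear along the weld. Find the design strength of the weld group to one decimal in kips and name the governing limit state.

77.7 kips (base-metal shear governs)

Weld metal: throat = 0.707×0.5 = 0.3535 in, L = 2×4.25 = 8.5 in. φR_n = 0.75 × 0.6 × 70 × 0.3535 × 8.5 = 94.6 kips.
Base metal shear (0.3125 in plate): yield φR_n = 1.0×0.6×50×0.3125×8.5 = 79.7 kips; rupture φR_n = 0.75×0.6×65×0.3125×8.5 = 77.7 kips; take 77.7 kips (rupture).
Governing: min(94.6, 77.7) = 77.7 kips → base-metal shear.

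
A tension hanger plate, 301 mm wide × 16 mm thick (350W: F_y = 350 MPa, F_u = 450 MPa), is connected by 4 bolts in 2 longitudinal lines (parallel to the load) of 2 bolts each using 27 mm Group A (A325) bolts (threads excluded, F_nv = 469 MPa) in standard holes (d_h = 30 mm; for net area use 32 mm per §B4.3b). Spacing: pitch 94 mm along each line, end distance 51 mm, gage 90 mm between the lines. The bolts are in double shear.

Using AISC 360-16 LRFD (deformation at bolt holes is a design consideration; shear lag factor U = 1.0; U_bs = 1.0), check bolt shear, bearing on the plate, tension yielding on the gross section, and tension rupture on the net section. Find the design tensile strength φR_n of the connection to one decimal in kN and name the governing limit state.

1166.4 kN (bearing governs)

Bolt shear: A_b = π(27)²/4 = 572.56 mm². φR_n = 0.75 × 469 × 572.56 × 4 × 2 = 1611.2 kN.
Bearing (16 mm plate, F_u = 450 MPa): end bolts L_c = 51 − 30/2 = 36, R_n = min(1.2×36×16×450, 2.4×27×16×450) = 311.04 kN/bolt; interior L_c = 94 − 30 = 64, R_n = 466.56 kN/bolt. φR_n = 0.75 × (2×311.04 + 2×466.56) = 1166.4 kN.
Tension yield (gross): A_g = 301×16 = 4816 mm². φR_n = 0.90 × 350 × 4816 = 1517.0 kN.
Tension rupture (net): A_n = (301 − 2×32)×16 = 3792 mm² (U = 1.0, A_e = A_n). φR_n = 0.75 × 450 × 3792 = 1279.8 kN.
Governing: min(1611.2, 1166.4, 1517.0, 1279.8) = 1166.4 kN → bearing.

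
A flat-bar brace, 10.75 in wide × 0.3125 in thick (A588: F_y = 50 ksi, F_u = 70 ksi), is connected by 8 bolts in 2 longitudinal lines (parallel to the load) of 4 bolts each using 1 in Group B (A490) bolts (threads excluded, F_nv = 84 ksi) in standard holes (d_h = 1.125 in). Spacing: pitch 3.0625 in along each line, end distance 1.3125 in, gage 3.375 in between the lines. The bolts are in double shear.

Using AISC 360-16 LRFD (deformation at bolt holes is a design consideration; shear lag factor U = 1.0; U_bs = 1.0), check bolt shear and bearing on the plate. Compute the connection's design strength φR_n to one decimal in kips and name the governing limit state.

Bolt shear: A_b = π(1)²/4 = 0.7854 in². φR_n = 0.75 × 84 × 0.7854 × 8 × 2 = 791.7 kips.
Bearing (0.3125 in plate, F_u = 70 ksi): end bolts L_c = 1.3125 − 1.125/2 = 0.75, R_n = min(1.2×0.75×0.3125×70, 2.4×1×0.3125×70) = 19.688 kips/bolt; interior L_c = 3.0625 − 1.125 = 1.9375, R_n = 50.859 kips/bolt. φR_n = 0.75 × (2×19.688 + 6×50.859) = 258.4 kips.
Governing: min(791.7, 258.4) = 258.4 kips → bearing.

258.4 kips (bearing governs)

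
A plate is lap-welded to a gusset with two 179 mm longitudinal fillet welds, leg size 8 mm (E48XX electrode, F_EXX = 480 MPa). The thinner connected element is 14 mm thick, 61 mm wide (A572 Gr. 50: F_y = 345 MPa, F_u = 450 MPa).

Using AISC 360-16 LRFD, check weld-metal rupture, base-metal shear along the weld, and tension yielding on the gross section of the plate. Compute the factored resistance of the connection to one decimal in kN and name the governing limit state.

Weld metal: throat = 0.707×8 = 5.656 mm, L = 2×179 = 358 mm. φR_n = 0.75 × 0.6 × 480 × 5.656 × 358 = 437.4 kN.
Base metal shear (14 mm plate): yield φR_n = 1.0×0.6×345×14×358 = 1037.5 kN; rupture φR_n = 0.75×0.6×450×14×358 = 1014.9 kN; take 1014.9 kN (rupture).
Tension yield (gross): A_g = 61×14 = 854 mm². φR_n = 0.90 × 345 × 854 = 265.2 kN.
Governing: min(437.4, 1014.9, 265.2) = 265.2 kN → gross-section yield.

265.2 kN (gross-section yield governs)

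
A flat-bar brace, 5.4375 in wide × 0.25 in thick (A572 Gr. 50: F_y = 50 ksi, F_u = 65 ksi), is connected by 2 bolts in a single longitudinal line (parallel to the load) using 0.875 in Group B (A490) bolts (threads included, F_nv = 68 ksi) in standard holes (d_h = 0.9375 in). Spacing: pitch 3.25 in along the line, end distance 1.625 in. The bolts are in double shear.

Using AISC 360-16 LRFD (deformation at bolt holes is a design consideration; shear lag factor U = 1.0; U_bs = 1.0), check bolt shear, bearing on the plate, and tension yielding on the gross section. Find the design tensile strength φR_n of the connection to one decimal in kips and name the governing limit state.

42.5 kips (bearing governs)

Bolt shear: A_b = π(0.875)²/4 = 0.60132 in². φR_n = 0.75 × 68 × 0.60132 × 2 × 2 = 122.7 kips.
Bearing (0.25 in plate, F_u = 65 ksi): end bolts L_c = 1.625 − 0.9375/2 = 1.15625, R_n = min(1.2×1.15625×0.25×65, 2.4×0.875×0.25×65) = 22.547 kips/bolt; interior L_c = 3.25 − 0.9375 = 2.3125, R_n = 34.125 kips/bolt. φR_n = 0.75 × (1×22.547 + 1×34.125) = 42.5 kips.
Tension yield (gross): A_g = 5.4375×0.25 = 1.3594 in². φR_n = 0.90 × 50 × 1.3594 = 61.2 kips.
Governing: min(122.7, 42.5, 61.2) = 42.5 kips → bearing.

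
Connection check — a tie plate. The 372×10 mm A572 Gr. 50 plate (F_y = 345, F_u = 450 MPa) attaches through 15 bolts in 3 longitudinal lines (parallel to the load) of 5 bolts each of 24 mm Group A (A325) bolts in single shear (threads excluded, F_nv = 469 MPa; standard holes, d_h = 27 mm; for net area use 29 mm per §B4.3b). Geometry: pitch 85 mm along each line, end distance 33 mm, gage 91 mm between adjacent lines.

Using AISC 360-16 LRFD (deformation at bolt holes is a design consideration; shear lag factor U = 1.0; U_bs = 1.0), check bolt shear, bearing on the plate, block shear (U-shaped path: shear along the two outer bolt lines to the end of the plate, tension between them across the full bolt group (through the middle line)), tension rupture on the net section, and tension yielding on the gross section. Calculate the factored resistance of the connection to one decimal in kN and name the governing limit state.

961.9 kN (net-section rupture governs)

Bolt shear: A_b = π(24)²/4 = 452.39 mm². φR_n = 0.75 × 469 × 452.39 × 15 × 1 = 2386.9 kN.
Bearing (10 mm plate, F_u = 450 MPa): end bolts L_c = 33 − 27/2 = 19.5, R_n = min(1.2×19.5×10×450, 2.4×24×10×450) = 105.3 kN/bolt; interior L_c = 85 − 27 = 58, R_n = 259.2 kN/bolt. φR_n = 0.75 × (3×105.3 + 12×259.2) = 2569.7 kN.
Block shear: shear path 2×[33+4×85] = 2×373 mm, A_gv = 7460, A_nv = 2×(373 − 4.5×29)×10 = 4850 mm²; tension across gage: (182 − 2×29)×10 = 1240 mm². R_n = min(0.6×450×4850, 0.6×345×7460) + 1.0×450×1240 = min(1309.5, 1544.2) + 558 = 1867.5 kN. φR_n = 0.75 × 1867.5 = 1400.6 kN.
Tension rupture (net): A_n = (372 − 3×29)×10 = 2850 mm² (U = 1.0, A_e = A_n). φR_n = 0.75 × 450 × 2850 = 961.9 kN.
Tension yield (gross): A_g = 372×10 = 3720 mm². φR_n = 0.90 × 345 × 3720 = 1155.1 kN.
Governing: min(2386.9, 2569.7, 1400.6, 961.9, 1155.1) = 961.9 kN → net-section rupture.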